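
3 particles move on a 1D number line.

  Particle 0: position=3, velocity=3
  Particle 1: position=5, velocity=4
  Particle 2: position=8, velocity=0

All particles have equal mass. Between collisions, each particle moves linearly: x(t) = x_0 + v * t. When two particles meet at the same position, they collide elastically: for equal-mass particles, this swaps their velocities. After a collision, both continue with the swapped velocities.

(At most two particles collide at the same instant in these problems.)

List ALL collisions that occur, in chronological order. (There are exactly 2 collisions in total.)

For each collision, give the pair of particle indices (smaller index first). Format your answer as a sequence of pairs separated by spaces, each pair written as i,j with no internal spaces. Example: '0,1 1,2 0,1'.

Collision at t=3/4: particles 1 and 2 swap velocities; positions: p0=21/4 p1=8 p2=8; velocities now: v0=3 v1=0 v2=4
Collision at t=5/3: particles 0 and 1 swap velocities; positions: p0=8 p1=8 p2=35/3; velocities now: v0=0 v1=3 v2=4

Answer: 1,2 0,1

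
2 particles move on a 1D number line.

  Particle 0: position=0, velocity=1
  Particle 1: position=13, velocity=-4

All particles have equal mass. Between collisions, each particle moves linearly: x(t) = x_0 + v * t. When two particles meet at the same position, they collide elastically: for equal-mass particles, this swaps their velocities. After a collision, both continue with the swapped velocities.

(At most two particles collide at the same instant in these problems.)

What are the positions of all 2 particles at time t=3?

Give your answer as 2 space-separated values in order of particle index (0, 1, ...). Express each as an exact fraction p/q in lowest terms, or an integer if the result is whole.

Collision at t=13/5: particles 0 and 1 swap velocities; positions: p0=13/5 p1=13/5; velocities now: v0=-4 v1=1
Advance to t=3 (no further collisions before then); velocities: v0=-4 v1=1; positions = 1 3

Answer: 1 3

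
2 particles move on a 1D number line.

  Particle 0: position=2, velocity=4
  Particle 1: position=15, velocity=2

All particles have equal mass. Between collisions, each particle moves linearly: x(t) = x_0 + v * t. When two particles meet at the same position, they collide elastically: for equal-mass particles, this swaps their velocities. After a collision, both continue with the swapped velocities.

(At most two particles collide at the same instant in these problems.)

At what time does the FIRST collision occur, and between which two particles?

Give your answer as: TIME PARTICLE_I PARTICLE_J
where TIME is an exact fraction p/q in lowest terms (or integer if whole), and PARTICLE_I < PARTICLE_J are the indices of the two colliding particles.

Pair (0,1): pos 2,15 vel 4,2 -> gap=13, closing at 2/unit, collide at t=13/2
Earliest collision: t=13/2 between 0 and 1

Answer: 13/2 0 1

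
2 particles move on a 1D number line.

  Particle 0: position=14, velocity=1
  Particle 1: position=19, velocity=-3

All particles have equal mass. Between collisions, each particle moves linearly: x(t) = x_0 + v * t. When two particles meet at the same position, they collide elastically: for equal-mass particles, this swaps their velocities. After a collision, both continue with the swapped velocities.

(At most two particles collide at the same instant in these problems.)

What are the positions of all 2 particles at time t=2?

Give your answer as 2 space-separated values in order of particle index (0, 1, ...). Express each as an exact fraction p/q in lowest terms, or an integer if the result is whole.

Collision at t=5/4: particles 0 and 1 swap velocities; positions: p0=61/4 p1=61/4; velocities now: v0=-3 v1=1
Advance to t=2 (no further collisions before then); velocities: v0=-3 v1=1; positions = 13 16

Answer: 13 16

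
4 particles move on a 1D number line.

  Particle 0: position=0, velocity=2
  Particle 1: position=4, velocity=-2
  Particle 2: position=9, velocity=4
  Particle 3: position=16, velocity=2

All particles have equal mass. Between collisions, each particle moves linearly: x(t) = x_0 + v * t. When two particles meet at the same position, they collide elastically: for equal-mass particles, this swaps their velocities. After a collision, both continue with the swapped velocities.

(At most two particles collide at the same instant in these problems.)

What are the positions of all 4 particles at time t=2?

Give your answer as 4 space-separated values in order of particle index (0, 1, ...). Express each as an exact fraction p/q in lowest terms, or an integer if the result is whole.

Collision at t=1: particles 0 and 1 swap velocities; positions: p0=2 p1=2 p2=13 p3=18; velocities now: v0=-2 v1=2 v2=4 v3=2
Advance to t=2 (no further collisions before then); velocities: v0=-2 v1=2 v2=4 v3=2; positions = 0 4 17 20

Answer: 0 4 17 20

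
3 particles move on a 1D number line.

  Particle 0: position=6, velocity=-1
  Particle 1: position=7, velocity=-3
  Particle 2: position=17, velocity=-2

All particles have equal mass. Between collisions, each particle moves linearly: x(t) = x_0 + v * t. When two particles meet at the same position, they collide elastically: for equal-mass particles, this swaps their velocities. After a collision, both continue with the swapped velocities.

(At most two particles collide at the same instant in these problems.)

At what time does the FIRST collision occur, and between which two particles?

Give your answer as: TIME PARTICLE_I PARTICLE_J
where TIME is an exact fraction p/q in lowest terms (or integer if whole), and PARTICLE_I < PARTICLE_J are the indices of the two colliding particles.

Pair (0,1): pos 6,7 vel -1,-3 -> gap=1, closing at 2/unit, collide at t=1/2
Pair (1,2): pos 7,17 vel -3,-2 -> not approaching (rel speed -1 <= 0)
Earliest collision: t=1/2 between 0 and 1

Answer: 1/2 0 1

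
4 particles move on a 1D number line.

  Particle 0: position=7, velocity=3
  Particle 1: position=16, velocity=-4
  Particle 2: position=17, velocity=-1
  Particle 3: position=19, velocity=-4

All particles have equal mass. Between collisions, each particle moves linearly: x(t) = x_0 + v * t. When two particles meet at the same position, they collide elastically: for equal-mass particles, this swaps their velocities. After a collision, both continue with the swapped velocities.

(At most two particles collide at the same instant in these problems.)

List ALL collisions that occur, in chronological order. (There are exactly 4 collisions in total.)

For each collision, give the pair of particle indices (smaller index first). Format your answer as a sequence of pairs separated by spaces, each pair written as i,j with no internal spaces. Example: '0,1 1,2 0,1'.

Answer: 2,3 0,1 1,2 2,3

Derivation:
Collision at t=2/3: particles 2 and 3 swap velocities; positions: p0=9 p1=40/3 p2=49/3 p3=49/3; velocities now: v0=3 v1=-4 v2=-4 v3=-1
Collision at t=9/7: particles 0 and 1 swap velocities; positions: p0=76/7 p1=76/7 p2=97/7 p3=110/7; velocities now: v0=-4 v1=3 v2=-4 v3=-1
Collision at t=12/7: particles 1 and 2 swap velocities; positions: p0=64/7 p1=85/7 p2=85/7 p3=107/7; velocities now: v0=-4 v1=-4 v2=3 v3=-1
Collision at t=5/2: particles 2 and 3 swap velocities; positions: p0=6 p1=9 p2=29/2 p3=29/2; velocities now: v0=-4 v1=-4 v2=-1 v3=3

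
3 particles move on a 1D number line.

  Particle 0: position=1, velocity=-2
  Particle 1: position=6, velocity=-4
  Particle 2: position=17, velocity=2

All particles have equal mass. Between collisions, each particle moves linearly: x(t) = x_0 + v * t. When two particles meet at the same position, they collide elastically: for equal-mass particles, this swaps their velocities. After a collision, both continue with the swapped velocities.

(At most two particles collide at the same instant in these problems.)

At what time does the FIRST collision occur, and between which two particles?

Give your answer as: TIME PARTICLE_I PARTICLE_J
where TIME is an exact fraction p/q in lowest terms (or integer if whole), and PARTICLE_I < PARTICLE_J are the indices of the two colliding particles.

Answer: 5/2 0 1

Derivation:
Pair (0,1): pos 1,6 vel -2,-4 -> gap=5, closing at 2/unit, collide at t=5/2
Pair (1,2): pos 6,17 vel -4,2 -> not approaching (rel speed -6 <= 0)
Earliest collision: t=5/2 between 0 and 1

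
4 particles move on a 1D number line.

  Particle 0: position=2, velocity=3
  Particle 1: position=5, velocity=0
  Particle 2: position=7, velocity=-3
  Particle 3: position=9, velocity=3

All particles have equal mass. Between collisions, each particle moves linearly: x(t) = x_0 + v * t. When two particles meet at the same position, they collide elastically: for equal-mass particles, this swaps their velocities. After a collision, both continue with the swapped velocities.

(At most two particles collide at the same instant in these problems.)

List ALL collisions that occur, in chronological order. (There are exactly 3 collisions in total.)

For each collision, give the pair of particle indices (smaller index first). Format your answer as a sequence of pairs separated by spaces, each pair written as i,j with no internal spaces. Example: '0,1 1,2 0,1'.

Collision at t=2/3: particles 1 and 2 swap velocities; positions: p0=4 p1=5 p2=5 p3=11; velocities now: v0=3 v1=-3 v2=0 v3=3
Collision at t=5/6: particles 0 and 1 swap velocities; positions: p0=9/2 p1=9/2 p2=5 p3=23/2; velocities now: v0=-3 v1=3 v2=0 v3=3
Collision at t=1: particles 1 and 2 swap velocities; positions: p0=4 p1=5 p2=5 p3=12; velocities now: v0=-3 v1=0 v2=3 v3=3

Answer: 1,2 0,1 1,2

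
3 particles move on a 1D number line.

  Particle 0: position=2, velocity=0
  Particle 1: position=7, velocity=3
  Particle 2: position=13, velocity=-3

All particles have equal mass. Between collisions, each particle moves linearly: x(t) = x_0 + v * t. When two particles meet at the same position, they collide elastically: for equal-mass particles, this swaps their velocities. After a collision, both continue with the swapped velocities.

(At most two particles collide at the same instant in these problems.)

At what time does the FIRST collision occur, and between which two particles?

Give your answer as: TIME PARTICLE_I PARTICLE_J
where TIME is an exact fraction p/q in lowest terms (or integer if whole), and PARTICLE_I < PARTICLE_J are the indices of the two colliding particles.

Answer: 1 1 2

Derivation:
Pair (0,1): pos 2,7 vel 0,3 -> not approaching (rel speed -3 <= 0)
Pair (1,2): pos 7,13 vel 3,-3 -> gap=6, closing at 6/unit, collide at t=1
Earliest collision: t=1 between 1 and 2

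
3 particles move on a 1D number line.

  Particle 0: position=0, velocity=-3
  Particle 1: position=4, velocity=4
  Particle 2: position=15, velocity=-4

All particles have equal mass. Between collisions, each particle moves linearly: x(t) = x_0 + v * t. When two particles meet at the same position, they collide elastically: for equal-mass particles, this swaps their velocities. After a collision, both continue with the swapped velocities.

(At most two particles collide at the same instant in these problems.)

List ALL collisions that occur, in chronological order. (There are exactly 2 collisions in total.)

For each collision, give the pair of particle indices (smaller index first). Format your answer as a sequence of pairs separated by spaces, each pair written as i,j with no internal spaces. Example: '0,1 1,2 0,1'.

Collision at t=11/8: particles 1 and 2 swap velocities; positions: p0=-33/8 p1=19/2 p2=19/2; velocities now: v0=-3 v1=-4 v2=4
Collision at t=15: particles 0 and 1 swap velocities; positions: p0=-45 p1=-45 p2=64; velocities now: v0=-4 v1=-3 v2=4

Answer: 1,2 0,1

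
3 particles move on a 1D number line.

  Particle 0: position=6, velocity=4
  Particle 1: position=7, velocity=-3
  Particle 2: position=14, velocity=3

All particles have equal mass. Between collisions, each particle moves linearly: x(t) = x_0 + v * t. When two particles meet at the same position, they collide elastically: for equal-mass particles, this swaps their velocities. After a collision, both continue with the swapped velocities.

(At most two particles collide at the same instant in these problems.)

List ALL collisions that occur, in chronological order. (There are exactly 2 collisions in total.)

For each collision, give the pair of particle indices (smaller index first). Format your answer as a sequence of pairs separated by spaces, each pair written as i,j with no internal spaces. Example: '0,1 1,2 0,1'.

Answer: 0,1 1,2

Derivation:
Collision at t=1/7: particles 0 and 1 swap velocities; positions: p0=46/7 p1=46/7 p2=101/7; velocities now: v0=-3 v1=4 v2=3
Collision at t=8: particles 1 and 2 swap velocities; positions: p0=-17 p1=38 p2=38; velocities now: v0=-3 v1=3 v2=4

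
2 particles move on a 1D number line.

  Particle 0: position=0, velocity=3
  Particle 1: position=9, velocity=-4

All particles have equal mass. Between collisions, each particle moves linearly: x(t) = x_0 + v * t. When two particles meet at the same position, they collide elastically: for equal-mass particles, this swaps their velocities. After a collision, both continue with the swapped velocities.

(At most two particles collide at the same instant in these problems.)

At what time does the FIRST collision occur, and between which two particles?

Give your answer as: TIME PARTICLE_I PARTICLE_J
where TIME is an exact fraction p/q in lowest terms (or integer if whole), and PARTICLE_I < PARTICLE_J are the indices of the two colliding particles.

Pair (0,1): pos 0,9 vel 3,-4 -> gap=9, closing at 7/unit, collide at t=9/7
Earliest collision: t=9/7 between 0 and 1

Answer: 9/7 0 1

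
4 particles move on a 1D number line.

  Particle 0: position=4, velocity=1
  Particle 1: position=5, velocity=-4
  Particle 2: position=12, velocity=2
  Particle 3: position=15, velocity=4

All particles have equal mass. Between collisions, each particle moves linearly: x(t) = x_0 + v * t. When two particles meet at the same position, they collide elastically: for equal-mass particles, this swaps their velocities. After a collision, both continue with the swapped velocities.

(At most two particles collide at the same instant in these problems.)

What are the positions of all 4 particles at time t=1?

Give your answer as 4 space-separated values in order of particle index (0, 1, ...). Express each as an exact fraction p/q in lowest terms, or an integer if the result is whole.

Answer: 1 5 14 19

Derivation:
Collision at t=1/5: particles 0 and 1 swap velocities; positions: p0=21/5 p1=21/5 p2=62/5 p3=79/5; velocities now: v0=-4 v1=1 v2=2 v3=4
Advance to t=1 (no further collisions before then); velocities: v0=-4 v1=1 v2=2 v3=4; positions = 1 5 14 19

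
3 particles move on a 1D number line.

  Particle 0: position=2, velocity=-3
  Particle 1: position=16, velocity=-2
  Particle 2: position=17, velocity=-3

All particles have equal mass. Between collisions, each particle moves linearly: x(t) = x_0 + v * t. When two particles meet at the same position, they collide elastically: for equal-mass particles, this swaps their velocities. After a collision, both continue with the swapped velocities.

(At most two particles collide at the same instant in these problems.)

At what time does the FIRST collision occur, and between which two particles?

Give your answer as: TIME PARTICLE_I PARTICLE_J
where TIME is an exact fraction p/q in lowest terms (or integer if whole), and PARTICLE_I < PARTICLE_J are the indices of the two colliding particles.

Pair (0,1): pos 2,16 vel -3,-2 -> not approaching (rel speed -1 <= 0)
Pair (1,2): pos 16,17 vel -2,-3 -> gap=1, closing at 1/unit, collide at t=1
Earliest collision: t=1 between 1 and 2

Answer: 1 1 2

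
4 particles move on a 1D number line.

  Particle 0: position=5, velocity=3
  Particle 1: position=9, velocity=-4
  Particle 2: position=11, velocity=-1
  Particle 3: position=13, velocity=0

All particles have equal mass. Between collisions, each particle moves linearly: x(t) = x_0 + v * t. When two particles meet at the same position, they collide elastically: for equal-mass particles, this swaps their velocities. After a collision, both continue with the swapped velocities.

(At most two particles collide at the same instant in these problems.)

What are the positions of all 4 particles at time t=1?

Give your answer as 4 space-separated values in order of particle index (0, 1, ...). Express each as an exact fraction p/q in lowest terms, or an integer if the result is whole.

Answer: 5 8 10 13

Derivation:
Collision at t=4/7: particles 0 and 1 swap velocities; positions: p0=47/7 p1=47/7 p2=73/7 p3=13; velocities now: v0=-4 v1=3 v2=-1 v3=0
Advance to t=1 (no further collisions before then); velocities: v0=-4 v1=3 v2=-1 v3=0; positions = 5 8 10 13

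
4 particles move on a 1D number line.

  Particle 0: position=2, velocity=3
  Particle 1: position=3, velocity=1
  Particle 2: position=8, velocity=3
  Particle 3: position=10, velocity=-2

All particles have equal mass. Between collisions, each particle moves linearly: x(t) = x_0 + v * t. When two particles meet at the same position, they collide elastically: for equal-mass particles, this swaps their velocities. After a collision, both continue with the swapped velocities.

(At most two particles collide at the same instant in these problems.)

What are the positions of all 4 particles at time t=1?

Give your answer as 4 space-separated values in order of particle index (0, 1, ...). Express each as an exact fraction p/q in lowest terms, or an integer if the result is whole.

Answer: 4 5 8 11

Derivation:
Collision at t=2/5: particles 2 and 3 swap velocities; positions: p0=16/5 p1=17/5 p2=46/5 p3=46/5; velocities now: v0=3 v1=1 v2=-2 v3=3
Collision at t=1/2: particles 0 and 1 swap velocities; positions: p0=7/2 p1=7/2 p2=9 p3=19/2; velocities now: v0=1 v1=3 v2=-2 v3=3
Advance to t=1 (no further collisions before then); velocities: v0=1 v1=3 v2=-2 v3=3; positions = 4 5 8 11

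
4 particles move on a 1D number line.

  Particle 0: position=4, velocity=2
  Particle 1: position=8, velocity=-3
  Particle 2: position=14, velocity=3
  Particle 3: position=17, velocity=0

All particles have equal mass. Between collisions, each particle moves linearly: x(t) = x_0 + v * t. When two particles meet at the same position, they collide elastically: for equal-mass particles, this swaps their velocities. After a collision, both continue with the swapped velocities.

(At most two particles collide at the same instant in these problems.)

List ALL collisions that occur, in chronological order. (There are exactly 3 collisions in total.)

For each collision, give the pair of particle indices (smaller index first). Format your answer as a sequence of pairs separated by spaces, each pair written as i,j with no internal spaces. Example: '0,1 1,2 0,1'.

Answer: 0,1 2,3 1,2

Derivation:
Collision at t=4/5: particles 0 and 1 swap velocities; positions: p0=28/5 p1=28/5 p2=82/5 p3=17; velocities now: v0=-3 v1=2 v2=3 v3=0
Collision at t=1: particles 2 and 3 swap velocities; positions: p0=5 p1=6 p2=17 p3=17; velocities now: v0=-3 v1=2 v2=0 v3=3
Collision at t=13/2: particles 1 and 2 swap velocities; positions: p0=-23/2 p1=17 p2=17 p3=67/2; velocities now: v0=-3 v1=0 v2=2 v3=3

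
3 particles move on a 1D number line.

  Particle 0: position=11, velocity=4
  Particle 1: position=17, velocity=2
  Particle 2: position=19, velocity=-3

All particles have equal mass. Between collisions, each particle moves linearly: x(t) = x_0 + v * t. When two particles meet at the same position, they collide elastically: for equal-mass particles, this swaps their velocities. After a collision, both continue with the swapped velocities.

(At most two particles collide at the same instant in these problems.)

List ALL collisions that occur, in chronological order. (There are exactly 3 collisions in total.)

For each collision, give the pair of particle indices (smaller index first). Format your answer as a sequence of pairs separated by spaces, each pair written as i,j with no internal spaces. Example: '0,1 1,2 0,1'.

Collision at t=2/5: particles 1 and 2 swap velocities; positions: p0=63/5 p1=89/5 p2=89/5; velocities now: v0=4 v1=-3 v2=2
Collision at t=8/7: particles 0 and 1 swap velocities; positions: p0=109/7 p1=109/7 p2=135/7; velocities now: v0=-3 v1=4 v2=2
Collision at t=3: particles 1 and 2 swap velocities; positions: p0=10 p1=23 p2=23; velocities now: v0=-3 v1=2 v2=4

Answer: 1,2 0,1 1,2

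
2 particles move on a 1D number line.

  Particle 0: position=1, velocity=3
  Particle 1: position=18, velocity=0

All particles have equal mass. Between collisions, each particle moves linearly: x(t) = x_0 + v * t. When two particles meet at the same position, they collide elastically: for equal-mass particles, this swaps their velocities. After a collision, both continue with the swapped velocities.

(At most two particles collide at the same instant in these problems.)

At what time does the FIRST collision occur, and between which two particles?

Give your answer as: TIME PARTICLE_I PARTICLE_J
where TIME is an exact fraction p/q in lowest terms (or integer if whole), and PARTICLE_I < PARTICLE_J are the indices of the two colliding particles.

Answer: 17/3 0 1

Derivation:
Pair (0,1): pos 1,18 vel 3,0 -> gap=17, closing at 3/unit, collide at t=17/3
Earliest collision: t=17/3 between 0 and 1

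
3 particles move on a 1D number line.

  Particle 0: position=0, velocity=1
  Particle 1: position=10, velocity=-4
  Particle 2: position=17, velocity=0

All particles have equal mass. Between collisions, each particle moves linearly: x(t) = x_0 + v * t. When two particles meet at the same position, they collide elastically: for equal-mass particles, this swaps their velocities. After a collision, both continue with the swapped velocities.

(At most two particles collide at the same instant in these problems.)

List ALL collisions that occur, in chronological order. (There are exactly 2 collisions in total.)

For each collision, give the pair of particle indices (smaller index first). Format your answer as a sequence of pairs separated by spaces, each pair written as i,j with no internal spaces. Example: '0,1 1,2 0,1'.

Collision at t=2: particles 0 and 1 swap velocities; positions: p0=2 p1=2 p2=17; velocities now: v0=-4 v1=1 v2=0
Collision at t=17: particles 1 and 2 swap velocities; positions: p0=-58 p1=17 p2=17; velocities now: v0=-4 v1=0 v2=1

Answer: 0,1 1,2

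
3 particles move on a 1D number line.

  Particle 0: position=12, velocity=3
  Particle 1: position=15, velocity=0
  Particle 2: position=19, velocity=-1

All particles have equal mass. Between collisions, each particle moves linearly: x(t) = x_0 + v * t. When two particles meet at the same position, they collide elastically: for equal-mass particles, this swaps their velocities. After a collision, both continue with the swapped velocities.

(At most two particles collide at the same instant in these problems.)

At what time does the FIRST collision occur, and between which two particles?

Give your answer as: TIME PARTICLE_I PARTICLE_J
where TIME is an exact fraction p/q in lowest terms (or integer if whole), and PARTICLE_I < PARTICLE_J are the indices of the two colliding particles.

Answer: 1 0 1

Derivation:
Pair (0,1): pos 12,15 vel 3,0 -> gap=3, closing at 3/unit, collide at t=1
Pair (1,2): pos 15,19 vel 0,-1 -> gap=4, closing at 1/unit, collide at t=4
Earliest collision: t=1 between 0 and 1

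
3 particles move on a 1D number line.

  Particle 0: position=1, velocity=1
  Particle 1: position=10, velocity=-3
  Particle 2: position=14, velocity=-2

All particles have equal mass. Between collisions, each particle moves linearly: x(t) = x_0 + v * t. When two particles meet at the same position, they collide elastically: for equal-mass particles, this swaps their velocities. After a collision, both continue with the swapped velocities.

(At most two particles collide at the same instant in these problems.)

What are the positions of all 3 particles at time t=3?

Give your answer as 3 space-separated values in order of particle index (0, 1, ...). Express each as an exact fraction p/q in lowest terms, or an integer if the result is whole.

Answer: 1 4 8

Derivation:
Collision at t=9/4: particles 0 and 1 swap velocities; positions: p0=13/4 p1=13/4 p2=19/2; velocities now: v0=-3 v1=1 v2=-2
Advance to t=3 (no further collisions before then); velocities: v0=-3 v1=1 v2=-2; positions = 1 4 8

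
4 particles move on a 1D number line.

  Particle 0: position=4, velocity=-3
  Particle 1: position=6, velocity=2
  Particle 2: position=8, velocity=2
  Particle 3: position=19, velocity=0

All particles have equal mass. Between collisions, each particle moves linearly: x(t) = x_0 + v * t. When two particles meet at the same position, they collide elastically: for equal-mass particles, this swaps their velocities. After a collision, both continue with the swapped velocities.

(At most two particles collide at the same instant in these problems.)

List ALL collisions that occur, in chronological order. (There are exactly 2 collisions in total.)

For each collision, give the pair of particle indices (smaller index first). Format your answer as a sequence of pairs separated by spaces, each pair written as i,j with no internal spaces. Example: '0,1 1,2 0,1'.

Collision at t=11/2: particles 2 and 3 swap velocities; positions: p0=-25/2 p1=17 p2=19 p3=19; velocities now: v0=-3 v1=2 v2=0 v3=2
Collision at t=13/2: particles 1 and 2 swap velocities; positions: p0=-31/2 p1=19 p2=19 p3=21; velocities now: v0=-3 v1=0 v2=2 v3=2

Answer: 2,3 1,2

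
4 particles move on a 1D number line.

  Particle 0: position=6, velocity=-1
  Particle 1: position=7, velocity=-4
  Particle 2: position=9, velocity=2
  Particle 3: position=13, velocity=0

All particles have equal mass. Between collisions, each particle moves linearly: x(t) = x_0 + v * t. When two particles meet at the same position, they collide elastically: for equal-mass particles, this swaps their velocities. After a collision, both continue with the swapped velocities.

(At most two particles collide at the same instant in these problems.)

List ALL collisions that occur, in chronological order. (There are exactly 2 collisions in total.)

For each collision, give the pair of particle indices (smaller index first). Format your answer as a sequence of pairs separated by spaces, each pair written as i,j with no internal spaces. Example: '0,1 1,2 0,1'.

Answer: 0,1 2,3

Derivation:
Collision at t=1/3: particles 0 and 1 swap velocities; positions: p0=17/3 p1=17/3 p2=29/3 p3=13; velocities now: v0=-4 v1=-1 v2=2 v3=0
Collision at t=2: particles 2 and 3 swap velocities; positions: p0=-1 p1=4 p2=13 p3=13; velocities now: v0=-4 v1=-1 v2=0 v3=2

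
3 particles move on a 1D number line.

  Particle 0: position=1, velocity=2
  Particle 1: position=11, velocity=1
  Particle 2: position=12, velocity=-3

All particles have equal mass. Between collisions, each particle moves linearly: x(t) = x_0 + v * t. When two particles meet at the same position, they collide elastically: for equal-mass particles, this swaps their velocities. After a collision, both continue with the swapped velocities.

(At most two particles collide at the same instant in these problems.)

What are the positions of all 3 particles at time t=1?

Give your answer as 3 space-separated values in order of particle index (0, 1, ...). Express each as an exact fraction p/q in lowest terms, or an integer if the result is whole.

Collision at t=1/4: particles 1 and 2 swap velocities; positions: p0=3/2 p1=45/4 p2=45/4; velocities now: v0=2 v1=-3 v2=1
Advance to t=1 (no further collisions before then); velocities: v0=2 v1=-3 v2=1; positions = 3 9 12

Answer: 3 9 12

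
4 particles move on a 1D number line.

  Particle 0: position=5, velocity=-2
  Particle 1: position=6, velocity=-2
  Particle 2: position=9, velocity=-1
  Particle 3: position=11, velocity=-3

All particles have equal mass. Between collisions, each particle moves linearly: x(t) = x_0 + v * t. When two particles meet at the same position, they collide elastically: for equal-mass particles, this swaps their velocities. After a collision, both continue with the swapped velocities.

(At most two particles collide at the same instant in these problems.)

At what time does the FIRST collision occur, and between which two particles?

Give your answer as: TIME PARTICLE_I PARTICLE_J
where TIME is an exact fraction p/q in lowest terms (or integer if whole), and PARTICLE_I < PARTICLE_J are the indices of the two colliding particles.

Answer: 1 2 3

Derivation:
Pair (0,1): pos 5,6 vel -2,-2 -> not approaching (rel speed 0 <= 0)
Pair (1,2): pos 6,9 vel -2,-1 -> not approaching (rel speed -1 <= 0)
Pair (2,3): pos 9,11 vel -1,-3 -> gap=2, closing at 2/unit, collide at t=1
Earliest collision: t=1 between 2 and 3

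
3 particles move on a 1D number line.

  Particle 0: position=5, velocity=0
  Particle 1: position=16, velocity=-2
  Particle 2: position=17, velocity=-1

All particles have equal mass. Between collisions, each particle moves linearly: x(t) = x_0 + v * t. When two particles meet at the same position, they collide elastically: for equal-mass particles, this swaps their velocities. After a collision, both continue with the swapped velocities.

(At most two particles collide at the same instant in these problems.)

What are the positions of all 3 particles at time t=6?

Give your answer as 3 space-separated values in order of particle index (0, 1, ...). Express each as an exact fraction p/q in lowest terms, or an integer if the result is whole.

Collision at t=11/2: particles 0 and 1 swap velocities; positions: p0=5 p1=5 p2=23/2; velocities now: v0=-2 v1=0 v2=-1
Advance to t=6 (no further collisions before then); velocities: v0=-2 v1=0 v2=-1; positions = 4 5 11

Answer: 4 5 11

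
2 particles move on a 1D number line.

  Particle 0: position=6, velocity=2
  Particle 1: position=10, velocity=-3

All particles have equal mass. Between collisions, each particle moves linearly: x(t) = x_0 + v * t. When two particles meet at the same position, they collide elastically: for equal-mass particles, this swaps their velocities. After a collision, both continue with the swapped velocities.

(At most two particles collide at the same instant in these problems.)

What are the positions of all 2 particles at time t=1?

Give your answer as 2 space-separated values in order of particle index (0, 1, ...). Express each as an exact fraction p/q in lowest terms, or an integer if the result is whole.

Answer: 7 8

Derivation:
Collision at t=4/5: particles 0 and 1 swap velocities; positions: p0=38/5 p1=38/5; velocities now: v0=-3 v1=2
Advance to t=1 (no further collisions before then); velocities: v0=-3 v1=2; positions = 7 8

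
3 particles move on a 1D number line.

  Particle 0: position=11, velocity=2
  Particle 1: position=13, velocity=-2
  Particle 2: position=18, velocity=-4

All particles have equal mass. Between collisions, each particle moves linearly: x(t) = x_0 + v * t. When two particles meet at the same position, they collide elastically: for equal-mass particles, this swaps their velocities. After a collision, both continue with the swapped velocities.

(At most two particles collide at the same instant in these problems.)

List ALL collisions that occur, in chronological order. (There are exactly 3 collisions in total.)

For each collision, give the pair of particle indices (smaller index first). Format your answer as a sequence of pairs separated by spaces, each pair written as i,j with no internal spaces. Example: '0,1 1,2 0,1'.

Answer: 0,1 1,2 0,1

Derivation:
Collision at t=1/2: particles 0 and 1 swap velocities; positions: p0=12 p1=12 p2=16; velocities now: v0=-2 v1=2 v2=-4
Collision at t=7/6: particles 1 and 2 swap velocities; positions: p0=32/3 p1=40/3 p2=40/3; velocities now: v0=-2 v1=-4 v2=2
Collision at t=5/2: particles 0 and 1 swap velocities; positions: p0=8 p1=8 p2=16; velocities now: v0=-4 v1=-2 v2=2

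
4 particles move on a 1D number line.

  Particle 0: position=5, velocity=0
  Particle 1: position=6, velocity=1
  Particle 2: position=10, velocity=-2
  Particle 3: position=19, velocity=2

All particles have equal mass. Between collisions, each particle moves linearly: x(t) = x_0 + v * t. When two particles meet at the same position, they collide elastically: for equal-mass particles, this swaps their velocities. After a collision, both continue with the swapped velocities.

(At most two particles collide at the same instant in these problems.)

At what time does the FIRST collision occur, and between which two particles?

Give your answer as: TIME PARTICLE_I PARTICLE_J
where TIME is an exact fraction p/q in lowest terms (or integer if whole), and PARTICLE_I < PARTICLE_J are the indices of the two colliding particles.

Pair (0,1): pos 5,6 vel 0,1 -> not approaching (rel speed -1 <= 0)
Pair (1,2): pos 6,10 vel 1,-2 -> gap=4, closing at 3/unit, collide at t=4/3
Pair (2,3): pos 10,19 vel -2,2 -> not approaching (rel speed -4 <= 0)
Earliest collision: t=4/3 between 1 and 2

Answer: 4/3 1 2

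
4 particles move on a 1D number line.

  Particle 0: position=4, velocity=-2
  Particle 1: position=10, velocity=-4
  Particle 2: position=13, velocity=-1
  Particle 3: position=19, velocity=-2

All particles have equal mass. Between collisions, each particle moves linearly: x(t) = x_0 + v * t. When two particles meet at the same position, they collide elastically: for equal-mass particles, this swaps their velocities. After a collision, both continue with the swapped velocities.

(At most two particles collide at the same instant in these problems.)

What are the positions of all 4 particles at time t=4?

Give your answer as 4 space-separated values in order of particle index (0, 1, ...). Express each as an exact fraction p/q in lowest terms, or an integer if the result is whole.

Answer: -6 -4 9 11

Derivation:
Collision at t=3: particles 0 and 1 swap velocities; positions: p0=-2 p1=-2 p2=10 p3=13; velocities now: v0=-4 v1=-2 v2=-1 v3=-2
Advance to t=4 (no further collisions before then); velocities: v0=-4 v1=-2 v2=-1 v3=-2; positions = -6 -4 9 11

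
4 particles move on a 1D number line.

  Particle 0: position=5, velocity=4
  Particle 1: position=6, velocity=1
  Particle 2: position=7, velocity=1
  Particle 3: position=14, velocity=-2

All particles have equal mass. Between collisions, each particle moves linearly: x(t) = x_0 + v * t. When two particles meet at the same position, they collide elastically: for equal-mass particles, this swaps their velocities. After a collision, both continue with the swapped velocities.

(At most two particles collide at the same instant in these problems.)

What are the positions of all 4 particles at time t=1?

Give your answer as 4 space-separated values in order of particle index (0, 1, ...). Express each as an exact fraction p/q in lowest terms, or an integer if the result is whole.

Answer: 7 8 9 12

Derivation:
Collision at t=1/3: particles 0 and 1 swap velocities; positions: p0=19/3 p1=19/3 p2=22/3 p3=40/3; velocities now: v0=1 v1=4 v2=1 v3=-2
Collision at t=2/3: particles 1 and 2 swap velocities; positions: p0=20/3 p1=23/3 p2=23/3 p3=38/3; velocities now: v0=1 v1=1 v2=4 v3=-2
Advance to t=1 (no further collisions before then); velocities: v0=1 v1=1 v2=4 v3=-2; positions = 7 8 9 12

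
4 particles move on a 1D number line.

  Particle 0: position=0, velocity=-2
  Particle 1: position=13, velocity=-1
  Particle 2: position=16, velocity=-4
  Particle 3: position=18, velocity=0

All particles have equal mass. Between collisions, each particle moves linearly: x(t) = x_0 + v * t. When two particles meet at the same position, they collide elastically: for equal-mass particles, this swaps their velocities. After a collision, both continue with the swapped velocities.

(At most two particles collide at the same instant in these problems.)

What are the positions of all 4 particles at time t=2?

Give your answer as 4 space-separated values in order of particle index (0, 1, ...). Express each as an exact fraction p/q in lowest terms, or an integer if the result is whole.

Answer: -4 8 11 18

Derivation:
Collision at t=1: particles 1 and 2 swap velocities; positions: p0=-2 p1=12 p2=12 p3=18; velocities now: v0=-2 v1=-4 v2=-1 v3=0
Advance to t=2 (no further collisions before then); velocities: v0=-2 v1=-4 v2=-1 v3=0; positions = -4 8 11 18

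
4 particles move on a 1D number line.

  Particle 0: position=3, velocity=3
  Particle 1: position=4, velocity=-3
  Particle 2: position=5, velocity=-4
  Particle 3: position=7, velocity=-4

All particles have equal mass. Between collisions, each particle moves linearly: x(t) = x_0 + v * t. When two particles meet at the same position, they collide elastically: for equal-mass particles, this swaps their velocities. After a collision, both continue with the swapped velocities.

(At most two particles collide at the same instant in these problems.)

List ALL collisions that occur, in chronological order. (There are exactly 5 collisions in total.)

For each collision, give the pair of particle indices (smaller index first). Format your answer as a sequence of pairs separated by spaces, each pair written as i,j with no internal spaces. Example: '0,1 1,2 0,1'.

Answer: 0,1 1,2 2,3 0,1 1,2

Derivation:
Collision at t=1/6: particles 0 and 1 swap velocities; positions: p0=7/2 p1=7/2 p2=13/3 p3=19/3; velocities now: v0=-3 v1=3 v2=-4 v3=-4
Collision at t=2/7: particles 1 and 2 swap velocities; positions: p0=22/7 p1=27/7 p2=27/7 p3=41/7; velocities now: v0=-3 v1=-4 v2=3 v3=-4
Collision at t=4/7: particles 2 and 3 swap velocities; positions: p0=16/7 p1=19/7 p2=33/7 p3=33/7; velocities now: v0=-3 v1=-4 v2=-4 v3=3
Collision at t=1: particles 0 and 1 swap velocities; positions: p0=1 p1=1 p2=3 p3=6; velocities now: v0=-4 v1=-3 v2=-4 v3=3
Collision at t=3: particles 1 and 2 swap velocities; positions: p0=-7 p1=-5 p2=-5 p3=12; velocities now: v0=-4 v1=-4 v2=-3 v3=3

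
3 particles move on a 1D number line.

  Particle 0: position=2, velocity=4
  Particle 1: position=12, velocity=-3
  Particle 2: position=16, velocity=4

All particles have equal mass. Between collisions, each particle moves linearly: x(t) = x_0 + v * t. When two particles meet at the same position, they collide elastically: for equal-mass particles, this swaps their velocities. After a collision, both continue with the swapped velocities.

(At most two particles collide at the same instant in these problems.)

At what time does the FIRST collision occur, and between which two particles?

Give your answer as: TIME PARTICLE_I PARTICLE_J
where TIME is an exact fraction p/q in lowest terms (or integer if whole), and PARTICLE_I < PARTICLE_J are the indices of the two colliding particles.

Pair (0,1): pos 2,12 vel 4,-3 -> gap=10, closing at 7/unit, collide at t=10/7
Pair (1,2): pos 12,16 vel -3,4 -> not approaching (rel speed -7 <= 0)
Earliest collision: t=10/7 between 0 and 1

Answer: 10/7 0 1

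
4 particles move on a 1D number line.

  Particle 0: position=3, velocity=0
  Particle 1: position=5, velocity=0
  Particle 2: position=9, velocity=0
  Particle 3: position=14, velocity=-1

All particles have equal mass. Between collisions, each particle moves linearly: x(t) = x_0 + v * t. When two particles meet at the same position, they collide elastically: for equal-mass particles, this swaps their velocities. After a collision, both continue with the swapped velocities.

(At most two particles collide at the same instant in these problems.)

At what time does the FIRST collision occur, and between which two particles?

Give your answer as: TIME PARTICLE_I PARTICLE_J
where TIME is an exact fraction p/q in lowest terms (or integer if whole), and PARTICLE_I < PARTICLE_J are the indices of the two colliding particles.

Answer: 5 2 3

Derivation:
Pair (0,1): pos 3,5 vel 0,0 -> not approaching (rel speed 0 <= 0)
Pair (1,2): pos 5,9 vel 0,0 -> not approaching (rel speed 0 <= 0)
Pair (2,3): pos 9,14 vel 0,-1 -> gap=5, closing at 1/unit, collide at t=5
Earliest collision: t=5 between 2 and 3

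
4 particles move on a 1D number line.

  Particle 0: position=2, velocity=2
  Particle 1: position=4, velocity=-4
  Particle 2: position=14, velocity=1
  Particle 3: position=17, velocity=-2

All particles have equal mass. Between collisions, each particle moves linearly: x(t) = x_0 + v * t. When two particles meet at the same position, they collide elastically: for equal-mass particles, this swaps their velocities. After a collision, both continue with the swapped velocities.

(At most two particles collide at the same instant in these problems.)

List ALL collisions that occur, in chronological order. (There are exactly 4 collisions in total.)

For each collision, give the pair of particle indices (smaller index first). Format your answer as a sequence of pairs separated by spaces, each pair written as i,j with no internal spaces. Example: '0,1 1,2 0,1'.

Collision at t=1/3: particles 0 and 1 swap velocities; positions: p0=8/3 p1=8/3 p2=43/3 p3=49/3; velocities now: v0=-4 v1=2 v2=1 v3=-2
Collision at t=1: particles 2 and 3 swap velocities; positions: p0=0 p1=4 p2=15 p3=15; velocities now: v0=-4 v1=2 v2=-2 v3=1
Collision at t=15/4: particles 1 and 2 swap velocities; positions: p0=-11 p1=19/2 p2=19/2 p3=71/4; velocities now: v0=-4 v1=-2 v2=2 v3=1
Collision at t=12: particles 2 and 3 swap velocities; positions: p0=-44 p1=-7 p2=26 p3=26; velocities now: v0=-4 v1=-2 v2=1 v3=2

Answer: 0,1 2,3 1,2 2,3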